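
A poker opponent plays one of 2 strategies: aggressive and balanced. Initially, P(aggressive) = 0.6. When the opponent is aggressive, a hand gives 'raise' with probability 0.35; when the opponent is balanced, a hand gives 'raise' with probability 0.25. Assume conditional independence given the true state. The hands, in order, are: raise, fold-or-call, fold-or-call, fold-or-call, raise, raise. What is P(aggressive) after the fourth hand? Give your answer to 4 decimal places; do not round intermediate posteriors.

Each posterior becomes the prior for the next update.
After 'raise': P(aggressive) = 0.35·0.6000 / (0.35·0.6000 + 0.25·0.4000) ≈ 0.6774
After 'fold-or-call': P(aggressive) = 0.65·0.6774 / (0.65·0.6774 + 0.75·0.3226) ≈ 0.6454
After 'fold-or-call': P(aggressive) = 0.65·0.6454 / (0.65·0.6454 + 0.75·0.3546) ≈ 0.6120
After 'fold-or-call': P(aggressive) = 0.65·0.6120 / (0.65·0.6120 + 0.75·0.3880) ≈ 0.5775

0.5775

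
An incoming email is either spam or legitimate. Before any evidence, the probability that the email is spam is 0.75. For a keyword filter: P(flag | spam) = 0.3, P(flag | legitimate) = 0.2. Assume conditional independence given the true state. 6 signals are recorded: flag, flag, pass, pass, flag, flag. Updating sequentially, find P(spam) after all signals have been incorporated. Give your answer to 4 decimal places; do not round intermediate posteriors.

After 'flag': P(spam) = 0.3·0.7500 / (0.3·0.7500 + 0.2·0.2500) ≈ 0.8182
After 'flag': P(spam) = 0.3·0.8182 / (0.3·0.8182 + 0.2·0.1818) ≈ 0.8710
After 'pass': P(spam) = 0.7·0.8710 / (0.7·0.8710 + 0.8·0.1290) ≈ 0.8552
After 'pass': P(spam) = 0.7·0.8552 / (0.7·0.8552 + 0.8·0.1448) ≈ 0.8379
After 'flag': P(spam) = 0.3·0.8379 / (0.3·0.8379 + 0.2·0.1621) ≈ 0.8857
After 'flag': P(spam) = 0.3·0.8857 / (0.3·0.8857 + 0.2·0.1143) ≈ 0.9208

0.9208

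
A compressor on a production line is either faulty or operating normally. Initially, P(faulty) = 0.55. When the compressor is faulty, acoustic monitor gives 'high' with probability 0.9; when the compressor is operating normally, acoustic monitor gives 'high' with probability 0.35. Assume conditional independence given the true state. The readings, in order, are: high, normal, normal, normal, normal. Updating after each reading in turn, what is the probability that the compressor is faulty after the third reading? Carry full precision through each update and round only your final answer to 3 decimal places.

Apply Bayes' rule sequentially, carrying P(faulty) forward.
After 'high': P(faulty) = 0.9·0.5500 / (0.9·0.5500 + 0.35·0.4500) ≈ 0.7586
After 'normal': P(faulty) = 0.1·0.7586 / (0.1·0.7586 + 0.65·0.2414) ≈ 0.3259
After 'normal': P(faulty) = 0.1·0.3259 / (0.1·0.3259 + 0.65·0.6741) ≈ 0.0692

0.069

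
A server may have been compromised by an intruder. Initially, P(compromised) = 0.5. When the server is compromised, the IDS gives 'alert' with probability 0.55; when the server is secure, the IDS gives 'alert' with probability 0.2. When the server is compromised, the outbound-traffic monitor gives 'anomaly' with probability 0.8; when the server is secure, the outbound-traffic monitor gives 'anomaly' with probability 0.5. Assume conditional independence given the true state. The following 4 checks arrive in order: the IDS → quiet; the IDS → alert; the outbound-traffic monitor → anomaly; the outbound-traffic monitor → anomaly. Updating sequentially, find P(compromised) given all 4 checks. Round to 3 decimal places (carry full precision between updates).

0.798

After the IDS='quiet': P(compromised) = 0.45·0.5000 / (0.45·0.5000 + 0.8·0.5000) ≈ 0.3600
After the IDS='alert': P(compromised) = 0.55·0.3600 / (0.55·0.3600 + 0.2·0.6400) ≈ 0.6074
After the outbound-traffic monitor='anomaly': P(compromised) = 0.8·0.6074 / (0.8·0.6074 + 0.5·0.3926) ≈ 0.7122
After the outbound-traffic monitor='anomaly': P(compromised) = 0.8·0.7122 / (0.8·0.7122 + 0.5·0.2878) ≈ 0.7984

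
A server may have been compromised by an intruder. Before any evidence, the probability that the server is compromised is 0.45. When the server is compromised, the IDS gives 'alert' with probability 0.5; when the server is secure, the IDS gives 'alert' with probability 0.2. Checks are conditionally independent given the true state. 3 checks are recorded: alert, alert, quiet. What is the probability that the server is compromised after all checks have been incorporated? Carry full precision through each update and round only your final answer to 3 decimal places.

0.762

After 'alert': P(compromised) = 0.5·0.4500 / (0.5·0.4500 + 0.2·0.5500) ≈ 0.6716
After 'alert': P(compromised) = 0.5·0.6716 / (0.5·0.6716 + 0.2·0.3284) ≈ 0.8364
After 'quiet': P(compromised) = 0.5·0.8364 / (0.5·0.8364 + 0.8·0.1636) ≈ 0.7617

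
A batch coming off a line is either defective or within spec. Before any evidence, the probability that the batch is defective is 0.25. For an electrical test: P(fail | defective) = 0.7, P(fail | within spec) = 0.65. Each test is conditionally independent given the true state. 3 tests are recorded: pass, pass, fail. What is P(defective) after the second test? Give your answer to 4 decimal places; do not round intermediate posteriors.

After 'pass': P(defective) = 0.3·0.2500 / (0.3·0.2500 + 0.35·0.7500) ≈ 0.2222
After 'pass': P(defective) = 0.3·0.2222 / (0.3·0.2222 + 0.35·0.7778) ≈ 0.1967

0.1967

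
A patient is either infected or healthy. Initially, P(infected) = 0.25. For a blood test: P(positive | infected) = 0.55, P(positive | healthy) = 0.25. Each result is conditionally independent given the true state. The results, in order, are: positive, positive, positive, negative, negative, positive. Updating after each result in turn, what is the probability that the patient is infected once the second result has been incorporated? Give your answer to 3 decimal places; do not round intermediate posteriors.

0.617

Each posterior becomes the prior for the next update.
After 'positive': P(infected) = 0.55·0.2500 / (0.55·0.2500 + 0.25·0.7500) ≈ 0.4231
After 'positive': P(infected) = 0.55·0.4231 / (0.55·0.4231 + 0.25·0.5769) ≈ 0.6173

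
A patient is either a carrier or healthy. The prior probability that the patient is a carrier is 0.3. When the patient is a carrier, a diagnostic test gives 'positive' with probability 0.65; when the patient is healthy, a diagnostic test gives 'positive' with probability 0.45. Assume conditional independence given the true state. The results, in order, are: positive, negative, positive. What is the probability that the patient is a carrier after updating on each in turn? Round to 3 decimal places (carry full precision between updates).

Apply Bayes' rule sequentially, carrying P(carrier) forward.
After 'positive': P(carrier) = 0.65·0.3000 / (0.65·0.3000 + 0.45·0.7000) ≈ 0.3824
After 'negative': P(carrier) = 0.35·0.3824 / (0.35·0.3824 + 0.55·0.6176) ≈ 0.2826
After 'positive': P(carrier) = 0.65·0.2826 / (0.65·0.2826 + 0.45·0.7174) ≈ 0.3627

0.363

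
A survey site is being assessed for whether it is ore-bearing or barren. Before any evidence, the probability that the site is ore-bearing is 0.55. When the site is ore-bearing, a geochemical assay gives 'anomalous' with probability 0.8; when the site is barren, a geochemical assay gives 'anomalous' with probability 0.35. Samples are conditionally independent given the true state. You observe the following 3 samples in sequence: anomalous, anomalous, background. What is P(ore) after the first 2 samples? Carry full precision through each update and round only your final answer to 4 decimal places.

Apply Bayes' rule sequentially, carrying P(ore) forward.
After 'anomalous': P(ore) = 0.8·0.5500 / (0.8·0.5500 + 0.35·0.4500) ≈ 0.7364
After 'anomalous': P(ore) = 0.8·0.7364 / (0.8·0.7364 + 0.35·0.2636) ≈ 0.8646

0.8646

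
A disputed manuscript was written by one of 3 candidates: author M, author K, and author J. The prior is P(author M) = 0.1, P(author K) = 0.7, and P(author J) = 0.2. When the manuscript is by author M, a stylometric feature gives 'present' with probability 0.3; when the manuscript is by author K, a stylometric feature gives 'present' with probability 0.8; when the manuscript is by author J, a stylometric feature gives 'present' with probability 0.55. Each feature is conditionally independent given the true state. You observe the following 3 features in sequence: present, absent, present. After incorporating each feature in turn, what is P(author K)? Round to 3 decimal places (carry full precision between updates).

0.728

After 'present': normaliser = 0.3·0.1000 + 0.8·0.7000 + 0.55·0.2000; P(author M) ≈ 0.0429, P(author K) ≈ 0.8000, P(author J) ≈ 0.1571
After 'absent': normaliser = 0.7·0.0429 + 0.2·0.8000 + 0.45·0.1571; P(author M) ≈ 0.1151, P(author K) ≈ 0.6137, P(author J) ≈ 0.2712
After 'present': normaliser = 0.3·0.1151 + 0.8·0.6137 + 0.55·0.2712; P(author M) ≈ 0.0512, P(author K) ≈ 0.7277, P(author J) ≈ 0.2211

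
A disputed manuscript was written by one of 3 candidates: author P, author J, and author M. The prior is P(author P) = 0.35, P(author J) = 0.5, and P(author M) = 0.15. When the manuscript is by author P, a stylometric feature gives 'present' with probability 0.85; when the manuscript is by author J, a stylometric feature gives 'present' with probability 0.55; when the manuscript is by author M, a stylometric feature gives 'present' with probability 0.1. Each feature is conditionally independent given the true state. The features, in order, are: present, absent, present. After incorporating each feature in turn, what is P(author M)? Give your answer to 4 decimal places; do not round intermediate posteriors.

Apply Bayes' rule sequentially, carrying P(author M) forward.
After 'present': normaliser = 0.85·0.3500 + 0.55·0.5000 + 0.1·0.1500; P(author P) ≈ 0.5064, P(author J) ≈ 0.4681, P(author M) ≈ 0.0255
After 'absent': normaliser = 0.15·0.5064 + 0.45·0.4681 + 0.9·0.0255; P(author P) ≈ 0.2454, P(author J) ≈ 0.6804, P(author M) ≈ 0.0742
After 'present': normaliser = 0.85·0.2454 + 0.55·0.6804 + 0.1·0.0742; P(author P) ≈ 0.3534, P(author J) ≈ 0.6341, P(author M) ≈ 0.0126

0.0126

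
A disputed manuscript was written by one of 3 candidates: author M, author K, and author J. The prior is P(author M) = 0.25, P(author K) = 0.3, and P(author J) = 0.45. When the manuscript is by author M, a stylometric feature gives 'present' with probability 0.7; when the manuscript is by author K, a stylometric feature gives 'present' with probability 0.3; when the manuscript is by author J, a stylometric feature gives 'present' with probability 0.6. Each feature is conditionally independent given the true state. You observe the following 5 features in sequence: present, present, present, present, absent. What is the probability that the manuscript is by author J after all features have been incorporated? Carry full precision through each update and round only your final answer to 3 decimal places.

0.542

Apply Bayes' rule sequentially, carrying P(author J) forward.
After 'present': normaliser = 0.7·0.2500 + 0.3·0.3000 + 0.6·0.4500; P(author M) ≈ 0.3271, P(author K) ≈ 0.1682, P(author J) ≈ 0.5047
After 'present': normaliser = 0.7·0.3271 + 0.3·0.1682 + 0.6·0.5047; P(author M) ≈ 0.3933, P(author K) ≈ 0.0867, P(author J) ≈ 0.5201
After 'present': normaliser = 0.7·0.3933 + 0.3·0.0867 + 0.6·0.5201; P(author M) ≈ 0.4488, P(author K) ≈ 0.0424, P(author J) ≈ 0.5088
After 'present': normaliser = 0.7·0.4488 + 0.3·0.0424 + 0.6·0.5088; P(author M) ≈ 0.4970, P(author K) ≈ 0.0201, P(author J) ≈ 0.4829
After 'absent': normaliser = 0.3·0.4970 + 0.7·0.0201 + 0.4·0.4829; P(author M) ≈ 0.4184, P(author K) ≈ 0.0395, P(author J) ≈ 0.5421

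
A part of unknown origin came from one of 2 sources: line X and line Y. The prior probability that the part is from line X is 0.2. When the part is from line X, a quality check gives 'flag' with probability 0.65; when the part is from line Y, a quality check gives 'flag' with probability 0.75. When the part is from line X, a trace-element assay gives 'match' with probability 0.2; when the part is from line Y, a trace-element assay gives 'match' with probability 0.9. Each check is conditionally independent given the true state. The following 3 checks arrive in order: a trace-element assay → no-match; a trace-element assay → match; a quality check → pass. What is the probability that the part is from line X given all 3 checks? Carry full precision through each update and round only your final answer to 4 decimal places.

After a trace-element assay='no-match': P(line X) = 0.8·0.2000 / (0.8·0.2000 + 0.1·0.8000) ≈ 0.6667
After a trace-element assay='match': P(line X) = 0.2·0.6667 / (0.2·0.6667 + 0.9·0.3333) ≈ 0.3077
After a quality check='pass': P(line X) = 0.35·0.3077 / (0.35·0.3077 + 0.25·0.6923) ≈ 0.3836

0.3836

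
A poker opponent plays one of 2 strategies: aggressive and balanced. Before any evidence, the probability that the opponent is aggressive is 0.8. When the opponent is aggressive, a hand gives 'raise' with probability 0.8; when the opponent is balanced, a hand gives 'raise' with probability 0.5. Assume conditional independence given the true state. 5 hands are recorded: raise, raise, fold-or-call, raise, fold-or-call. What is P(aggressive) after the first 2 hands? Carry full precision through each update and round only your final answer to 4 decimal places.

0.9110

After 'raise': P(aggressive) = 0.8·0.8000 / (0.8·0.8000 + 0.5·0.2000) ≈ 0.8649
After 'raise': P(aggressive) = 0.8·0.8649 / (0.8·0.8649 + 0.5·0.1351) ≈ 0.9110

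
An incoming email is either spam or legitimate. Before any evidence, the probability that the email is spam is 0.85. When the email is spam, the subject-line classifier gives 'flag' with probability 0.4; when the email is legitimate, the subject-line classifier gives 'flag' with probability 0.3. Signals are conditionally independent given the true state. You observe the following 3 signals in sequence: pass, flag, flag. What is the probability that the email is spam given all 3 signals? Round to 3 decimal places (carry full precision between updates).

0.896

Each posterior becomes the prior for the next update.
After 'pass': P(spam) = 0.6·0.8500 / (0.6·0.8500 + 0.7·0.1500) ≈ 0.8293
After 'flag': P(spam) = 0.4·0.8293 / (0.4·0.8293 + 0.3·0.1707) ≈ 0.8662
After 'flag': P(spam) = 0.4·0.8662 / (0.4·0.8662 + 0.3·0.1338) ≈ 0.8962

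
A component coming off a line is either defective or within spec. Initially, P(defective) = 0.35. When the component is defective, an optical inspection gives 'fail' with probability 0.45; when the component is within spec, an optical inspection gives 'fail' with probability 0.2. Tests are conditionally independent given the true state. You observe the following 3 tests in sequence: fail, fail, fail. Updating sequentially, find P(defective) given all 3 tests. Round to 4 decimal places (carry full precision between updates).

0.8598

After 'fail': P(defective) = 0.45·0.3500 / (0.45·0.3500 + 0.2·0.6500) ≈ 0.5478
After 'fail': P(defective) = 0.45·0.5478 / (0.45·0.5478 + 0.2·0.4522) ≈ 0.7316
After 'fail': P(defective) = 0.45·0.7316 / (0.45·0.7316 + 0.2·0.2684) ≈ 0.8598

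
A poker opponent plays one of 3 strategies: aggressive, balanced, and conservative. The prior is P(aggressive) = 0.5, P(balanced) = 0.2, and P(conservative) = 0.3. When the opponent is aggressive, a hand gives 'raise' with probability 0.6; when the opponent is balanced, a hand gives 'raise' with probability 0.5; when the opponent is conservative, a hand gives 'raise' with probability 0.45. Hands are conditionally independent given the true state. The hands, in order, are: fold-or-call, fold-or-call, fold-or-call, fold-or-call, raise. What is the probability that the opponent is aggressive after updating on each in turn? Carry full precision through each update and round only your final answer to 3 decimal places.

0.292

After 'fold-or-call': normaliser = 0.4·0.5000 + 0.5·0.2000 + 0.55·0.3000; P(aggressive) ≈ 0.4301, P(balanced) ≈ 0.2151, P(conservative) ≈ 0.3548
After 'fold-or-call': normaliser = 0.4·0.4301 + 0.5·0.2151 + 0.55·0.3548; P(aggressive) ≈ 0.3624, P(balanced) ≈ 0.2265, P(conservative) ≈ 0.4111
After 'fold-or-call': normaliser = 0.4·0.3624 + 0.5·0.2265 + 0.55·0.4111; P(aggressive) ≈ 0.2993, P(balanced) ≈ 0.2338, P(conservative) ≈ 0.4669
After 'fold-or-call': normaliser = 0.4·0.2993 + 0.5·0.2338 + 0.55·0.4669; P(aggressive) ≈ 0.2426, P(balanced) ≈ 0.2370, P(conservative) ≈ 0.5204
After 'raise': normaliser = 0.6·0.2426 + 0.5·0.2370 + 0.45·0.5204; P(aggressive) ≈ 0.2922, P(balanced) ≈ 0.2378, P(conservative) ≈ 0.4700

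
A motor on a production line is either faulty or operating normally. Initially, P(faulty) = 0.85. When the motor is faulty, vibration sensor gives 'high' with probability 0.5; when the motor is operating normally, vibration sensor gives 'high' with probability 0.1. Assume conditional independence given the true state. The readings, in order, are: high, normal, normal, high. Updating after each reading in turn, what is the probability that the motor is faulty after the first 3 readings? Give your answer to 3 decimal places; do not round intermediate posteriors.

After 'high': P(faulty) = 0.5·0.8500 / (0.5·0.8500 + 0.1·0.1500) ≈ 0.9659
After 'normal': P(faulty) = 0.5·0.9659 / (0.5·0.9659 + 0.9·0.0341) ≈ 0.9403
After 'normal': P(faulty) = 0.5·0.9403 / (0.5·0.9403 + 0.9·0.0597) ≈ 0.8974

0.897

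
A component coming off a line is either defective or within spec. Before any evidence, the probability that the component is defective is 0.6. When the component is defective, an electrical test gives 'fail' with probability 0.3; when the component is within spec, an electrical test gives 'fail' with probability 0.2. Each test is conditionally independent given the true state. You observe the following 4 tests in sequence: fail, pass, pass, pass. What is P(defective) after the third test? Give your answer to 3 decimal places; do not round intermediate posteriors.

0.633

Apply Bayes' rule sequentially, carrying P(defective) forward.
After 'fail': P(defective) = 0.3·0.6000 / (0.3·0.6000 + 0.2·0.4000) ≈ 0.6923
After 'pass': P(defective) = 0.7·0.6923 / (0.7·0.6923 + 0.8·0.3077) ≈ 0.6632
After 'pass': P(defective) = 0.7·0.6632 / (0.7·0.6632 + 0.8·0.3368) ≈ 0.6327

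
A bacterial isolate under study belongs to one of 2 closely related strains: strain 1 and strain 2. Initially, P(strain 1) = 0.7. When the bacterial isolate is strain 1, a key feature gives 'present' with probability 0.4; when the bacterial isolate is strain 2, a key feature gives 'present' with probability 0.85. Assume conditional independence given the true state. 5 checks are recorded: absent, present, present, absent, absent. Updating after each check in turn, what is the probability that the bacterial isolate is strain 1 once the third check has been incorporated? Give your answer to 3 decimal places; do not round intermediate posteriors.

After 'absent': P(strain 1) = 0.6·0.7000 / (0.6·0.7000 + 0.15·0.3000) ≈ 0.9032
After 'present': P(strain 1) = 0.4·0.9032 / (0.4·0.9032 + 0.85·0.0968) ≈ 0.8145
After 'present': P(strain 1) = 0.4·0.8145 / (0.4·0.8145 + 0.85·0.1855) ≈ 0.6739

0.674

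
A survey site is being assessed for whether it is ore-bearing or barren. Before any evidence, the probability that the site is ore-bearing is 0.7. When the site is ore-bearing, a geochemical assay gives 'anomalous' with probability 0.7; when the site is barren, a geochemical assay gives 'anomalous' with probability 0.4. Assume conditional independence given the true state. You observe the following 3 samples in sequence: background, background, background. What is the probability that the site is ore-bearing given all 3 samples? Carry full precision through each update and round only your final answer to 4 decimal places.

After 'background': P(ore) = 0.3·0.7000 / (0.3·0.7000 + 0.6·0.3000) ≈ 0.5385
After 'background': P(ore) = 0.3·0.5385 / (0.3·0.5385 + 0.6·0.4615) ≈ 0.3684
After 'background': P(ore) = 0.3·0.3684 / (0.3·0.3684 + 0.6·0.6316) ≈ 0.2258

0.2258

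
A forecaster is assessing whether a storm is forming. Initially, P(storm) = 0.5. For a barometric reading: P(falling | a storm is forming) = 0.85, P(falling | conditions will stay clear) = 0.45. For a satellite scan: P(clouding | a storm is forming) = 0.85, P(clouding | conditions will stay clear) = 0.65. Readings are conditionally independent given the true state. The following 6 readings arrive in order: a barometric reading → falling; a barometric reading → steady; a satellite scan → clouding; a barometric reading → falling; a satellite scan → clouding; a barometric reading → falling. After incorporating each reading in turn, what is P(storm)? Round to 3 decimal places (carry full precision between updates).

After a barometric reading='falling': P(storm) = 0.85·0.5000 / (0.85·0.5000 + 0.45·0.5000) ≈ 0.6538
After a barometric reading='steady': P(storm) = 0.15·0.6538 / (0.15·0.6538 + 0.55·0.3462) ≈ 0.3400
After a satellite scan='clouding': P(storm) = 0.85·0.3400 / (0.85·0.3400 + 0.65·0.6600) ≈ 0.4025
After a barometric reading='falling': P(storm) = 0.85·0.4025 / (0.85·0.4025 + 0.45·0.5975) ≈ 0.5599
After a satellite scan='clouding': P(storm) = 0.85·0.5599 / (0.85·0.5599 + 0.65·0.4401) ≈ 0.6246
After a barometric reading='falling': P(storm) = 0.85·0.6246 / (0.85·0.6246 + 0.45·0.3754) ≈ 0.7586

0.759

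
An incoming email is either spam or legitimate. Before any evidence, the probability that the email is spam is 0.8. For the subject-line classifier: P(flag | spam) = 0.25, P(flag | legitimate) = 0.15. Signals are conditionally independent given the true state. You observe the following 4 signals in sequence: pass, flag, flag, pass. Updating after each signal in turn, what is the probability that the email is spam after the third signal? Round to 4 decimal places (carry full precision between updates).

0.9074

After 'pass': P(spam) = 0.75·0.8000 / (0.75·0.8000 + 0.85·0.2000) ≈ 0.7792
After 'flag': P(spam) = 0.25·0.7792 / (0.25·0.7792 + 0.15·0.2208) ≈ 0.8547
After 'flag': P(spam) = 0.25·0.8547 / (0.25·0.8547 + 0.15·0.1453) ≈ 0.9074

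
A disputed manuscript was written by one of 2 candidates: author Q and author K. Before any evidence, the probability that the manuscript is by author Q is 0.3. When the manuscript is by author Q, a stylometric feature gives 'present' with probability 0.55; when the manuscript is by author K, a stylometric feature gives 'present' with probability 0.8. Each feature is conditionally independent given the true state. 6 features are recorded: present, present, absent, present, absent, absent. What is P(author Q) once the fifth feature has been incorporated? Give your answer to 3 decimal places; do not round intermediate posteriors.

0.413

Each posterior becomes the prior for the next update.
After 'present': P(author Q) = 0.55·0.3000 / (0.55·0.3000 + 0.8·0.7000) ≈ 0.2276
After 'present': P(author Q) = 0.55·0.2276 / (0.55·0.2276 + 0.8·0.7724) ≈ 0.1684
After 'absent': P(author Q) = 0.45·0.1684 / (0.45·0.1684 + 0.2·0.8316) ≈ 0.3131
After 'present': P(author Q) = 0.55·0.3131 / (0.55·0.3131 + 0.8·0.6869) ≈ 0.2386
After 'absent': P(author Q) = 0.45·0.2386 / (0.45·0.2386 + 0.2·0.7614) ≈ 0.4135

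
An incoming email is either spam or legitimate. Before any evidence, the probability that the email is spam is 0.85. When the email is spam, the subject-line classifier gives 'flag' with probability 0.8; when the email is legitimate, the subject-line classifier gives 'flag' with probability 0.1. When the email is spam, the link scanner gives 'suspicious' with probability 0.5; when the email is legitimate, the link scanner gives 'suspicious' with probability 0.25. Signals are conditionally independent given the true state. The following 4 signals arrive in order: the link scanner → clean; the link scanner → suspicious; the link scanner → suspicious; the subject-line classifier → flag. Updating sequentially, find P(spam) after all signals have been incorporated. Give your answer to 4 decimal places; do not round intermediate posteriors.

0.9918

After the link scanner='clean': P(spam) = 0.5·0.8500 / (0.5·0.8500 + 0.75·0.1500) ≈ 0.7907
After the link scanner='suspicious': P(spam) = 0.5·0.7907 / (0.5·0.7907 + 0.25·0.2093) ≈ 0.8831
After the link scanner='suspicious': P(spam) = 0.5·0.8831 / (0.5·0.8831 + 0.25·0.1169) ≈ 0.9379
After the subject-line classifier='flag': P(spam) = 0.8·0.9379 / (0.8·0.9379 + 0.1·0.0621) ≈ 0.9918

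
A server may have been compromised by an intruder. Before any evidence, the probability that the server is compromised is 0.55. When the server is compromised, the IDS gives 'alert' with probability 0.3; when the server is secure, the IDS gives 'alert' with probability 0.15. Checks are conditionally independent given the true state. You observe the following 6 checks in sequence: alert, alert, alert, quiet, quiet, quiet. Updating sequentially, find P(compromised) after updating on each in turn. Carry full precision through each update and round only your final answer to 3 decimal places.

After 'alert': P(compromised) = 0.3·0.5500 / (0.3·0.5500 + 0.15·0.4500) ≈ 0.7097
After 'alert': P(compromised) = 0.3·0.7097 / (0.3·0.7097 + 0.15·0.2903) ≈ 0.8302
After 'alert': P(compromised) = 0.3·0.8302 / (0.3·0.8302 + 0.15·0.1698) ≈ 0.9072
After 'quiet': P(compromised) = 0.7·0.9072 / (0.7·0.9072 + 0.85·0.0928) ≈ 0.8895
After 'quiet': P(compromised) = 0.7·0.8895 / (0.7·0.8895 + 0.85·0.1105) ≈ 0.8690
After 'quiet': P(compromised) = 0.7·0.8690 / (0.7·0.8690 + 0.85·0.1310) ≈ 0.8452

0.845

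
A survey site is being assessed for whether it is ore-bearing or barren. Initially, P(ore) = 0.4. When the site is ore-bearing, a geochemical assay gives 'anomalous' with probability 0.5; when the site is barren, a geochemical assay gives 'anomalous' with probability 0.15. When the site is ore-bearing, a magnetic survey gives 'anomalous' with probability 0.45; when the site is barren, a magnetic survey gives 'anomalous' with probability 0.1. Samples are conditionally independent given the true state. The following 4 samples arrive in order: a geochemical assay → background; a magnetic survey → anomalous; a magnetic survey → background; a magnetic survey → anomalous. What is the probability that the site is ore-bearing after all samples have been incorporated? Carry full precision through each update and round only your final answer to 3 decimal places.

Each posterior becomes the prior for the next update.
After a geochemical assay='background': P(ore) = 0.5·0.4000 / (0.5·0.4000 + 0.85·0.6000) ≈ 0.2817
After a magnetic survey='anomalous': P(ore) = 0.45·0.2817 / (0.45·0.2817 + 0.1·0.7183) ≈ 0.6383
After a magnetic survey='background': P(ore) = 0.55·0.6383 / (0.55·0.6383 + 0.9·0.3617) ≈ 0.5189
After a magnetic survey='anomalous': P(ore) = 0.45·0.5189 / (0.45·0.5189 + 0.1·0.4811) ≈ 0.8291

0.829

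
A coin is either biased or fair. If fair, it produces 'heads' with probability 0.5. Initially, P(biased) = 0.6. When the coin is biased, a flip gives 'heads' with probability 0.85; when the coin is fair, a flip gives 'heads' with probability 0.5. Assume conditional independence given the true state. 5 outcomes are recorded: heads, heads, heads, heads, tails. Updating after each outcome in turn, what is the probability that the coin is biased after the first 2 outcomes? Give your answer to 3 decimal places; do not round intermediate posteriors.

Each posterior becomes the prior for the next update.
After 'heads': P(biased) = 0.85·0.6000 / (0.85·0.6000 + 0.5·0.4000) ≈ 0.7183
After 'heads': P(biased) = 0.85·0.7183 / (0.85·0.7183 + 0.5·0.2817) ≈ 0.8126

0.813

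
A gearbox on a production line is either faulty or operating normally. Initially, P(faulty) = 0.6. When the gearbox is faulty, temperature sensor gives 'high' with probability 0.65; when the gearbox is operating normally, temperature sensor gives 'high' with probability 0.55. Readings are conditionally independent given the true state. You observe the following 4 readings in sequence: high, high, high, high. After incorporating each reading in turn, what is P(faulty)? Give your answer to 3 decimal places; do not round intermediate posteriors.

0.745

After 'high': P(faulty) = 0.65·0.6000 / (0.65·0.6000 + 0.55·0.4000) ≈ 0.6393
After 'high': P(faulty) = 0.65·0.6393 / (0.65·0.6393 + 0.55·0.3607) ≈ 0.6769
After 'high': P(faulty) = 0.65·0.6769 / (0.65·0.6769 + 0.55·0.3231) ≈ 0.7123
After 'high': P(faulty) = 0.65·0.7123 / (0.65·0.7123 + 0.55·0.2877) ≈ 0.7453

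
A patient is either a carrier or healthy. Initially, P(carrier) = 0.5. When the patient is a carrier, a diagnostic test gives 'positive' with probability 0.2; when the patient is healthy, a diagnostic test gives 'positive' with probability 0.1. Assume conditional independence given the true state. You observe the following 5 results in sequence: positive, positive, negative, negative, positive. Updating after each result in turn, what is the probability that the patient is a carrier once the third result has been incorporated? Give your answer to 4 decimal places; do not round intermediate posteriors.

Each posterior becomes the prior for the next update.
After 'positive': P(carrier) = 0.2·0.5000 / (0.2·0.5000 + 0.1·0.5000) ≈ 0.6667
After 'positive': P(carrier) = 0.2·0.6667 / (0.2·0.6667 + 0.1·0.3333) ≈ 0.8000
After 'negative': P(carrier) = 0.8·0.8000 / (0.8·0.8000 + 0.9·0.2000) ≈ 0.7805

0.7805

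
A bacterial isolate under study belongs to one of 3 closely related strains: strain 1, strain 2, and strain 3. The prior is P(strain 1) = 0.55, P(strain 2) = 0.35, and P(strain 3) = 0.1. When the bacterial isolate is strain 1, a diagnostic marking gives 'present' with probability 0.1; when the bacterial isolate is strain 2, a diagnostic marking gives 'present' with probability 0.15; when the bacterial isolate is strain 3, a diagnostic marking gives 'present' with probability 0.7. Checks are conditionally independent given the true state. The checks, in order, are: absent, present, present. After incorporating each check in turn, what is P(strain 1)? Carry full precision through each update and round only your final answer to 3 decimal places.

Apply Bayes' rule sequentially, carrying P(strain 1) forward.
After 'absent': normaliser = 0.9·0.5500 + 0.85·0.3500 + 0.3·0.1000; P(strain 1) ≈ 0.6018, P(strain 2) ≈ 0.3617, P(strain 3) ≈ 0.0365
After 'present': normaliser = 0.1·0.6018 + 0.15·0.3617 + 0.7·0.0365; P(strain 1) ≈ 0.4300, P(strain 2) ≈ 0.3876, P(strain 3) ≈ 0.1824
After 'present': normaliser = 0.1·0.4300 + 0.15·0.3876 + 0.7·0.1824; P(strain 1) ≈ 0.1879, P(strain 2) ≈ 0.2541, P(strain 3) ≈ 0.5580

0.188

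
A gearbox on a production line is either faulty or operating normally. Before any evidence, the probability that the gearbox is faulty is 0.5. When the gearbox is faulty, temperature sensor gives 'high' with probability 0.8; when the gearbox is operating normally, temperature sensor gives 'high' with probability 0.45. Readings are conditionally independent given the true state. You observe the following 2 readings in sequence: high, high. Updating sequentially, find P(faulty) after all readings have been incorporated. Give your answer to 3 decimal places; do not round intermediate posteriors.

After 'high': P(faulty) = 0.8·0.5000 / (0.8·0.5000 + 0.45·0.5000) ≈ 0.6400
After 'high': P(faulty) = 0.8·0.6400 / (0.8·0.6400 + 0.45·0.3600) ≈ 0.7596

0.760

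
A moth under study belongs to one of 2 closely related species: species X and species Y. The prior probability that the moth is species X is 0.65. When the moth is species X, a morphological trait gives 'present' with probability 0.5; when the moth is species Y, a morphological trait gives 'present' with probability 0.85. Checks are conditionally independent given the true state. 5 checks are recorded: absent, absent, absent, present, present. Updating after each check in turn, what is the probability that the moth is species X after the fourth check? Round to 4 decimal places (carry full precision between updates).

0.9759

After 'absent': P(species X) = 0.5·0.6500 / (0.5·0.6500 + 0.15·0.3500) ≈ 0.8609
After 'absent': P(species X) = 0.5·0.8609 / (0.5·0.8609 + 0.15·0.1391) ≈ 0.9538
After 'absent': P(species X) = 0.5·0.9538 / (0.5·0.9538 + 0.15·0.0462) ≈ 0.9857
After 'present': P(species X) = 0.5·0.9857 / (0.5·0.9857 + 0.85·0.0143) ≈ 0.9759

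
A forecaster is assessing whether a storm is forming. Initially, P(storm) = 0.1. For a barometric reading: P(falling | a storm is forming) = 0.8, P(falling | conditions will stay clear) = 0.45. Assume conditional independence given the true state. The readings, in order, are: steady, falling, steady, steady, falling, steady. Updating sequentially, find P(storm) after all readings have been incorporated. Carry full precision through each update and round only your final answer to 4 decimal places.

0.0061

After 'steady': P(storm) = 0.2·0.1000 / (0.2·0.1000 + 0.55·0.9000) ≈ 0.0388
After 'falling': P(storm) = 0.8·0.0388 / (0.8·0.0388 + 0.45·0.9612) ≈ 0.0670
After 'steady': P(storm) = 0.2·0.0670 / (0.2·0.0670 + 0.55·0.9330) ≈ 0.0255
After 'steady': P(storm) = 0.2·0.0255 / (0.2·0.0255 + 0.55·0.9745) ≈ 0.0094
After 'falling': P(storm) = 0.8·0.0094 / (0.8·0.0094 + 0.45·0.9906) ≈ 0.0166
After 'steady': P(storm) = 0.2·0.0166 / (0.2·0.0166 + 0.55·0.9834) ≈ 0.0061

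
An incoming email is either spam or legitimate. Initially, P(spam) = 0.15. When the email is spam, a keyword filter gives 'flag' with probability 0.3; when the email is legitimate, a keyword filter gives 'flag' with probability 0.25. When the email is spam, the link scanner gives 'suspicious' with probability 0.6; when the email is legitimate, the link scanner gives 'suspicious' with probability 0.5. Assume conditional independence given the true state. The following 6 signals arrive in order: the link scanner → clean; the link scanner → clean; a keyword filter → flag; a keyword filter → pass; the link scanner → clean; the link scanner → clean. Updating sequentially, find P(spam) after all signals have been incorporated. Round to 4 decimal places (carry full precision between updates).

After the link scanner='clean': P(spam) = 0.4·0.1500 / (0.4·0.1500 + 0.5·0.8500) ≈ 0.1237
After the link scanner='clean': P(spam) = 0.4·0.1237 / (0.4·0.1237 + 0.5·0.8763) ≈ 0.1015
After a keyword filter='flag': P(spam) = 0.3·0.1015 / (0.3·0.1015 + 0.25·0.8985) ≈ 0.1194
After a keyword filter='pass': P(spam) = 0.7·0.1194 / (0.7·0.1194 + 0.75·0.8806) ≈ 0.1123
After the link scanner='clean': P(spam) = 0.4·0.1123 / (0.4·0.1123 + 0.5·0.8877) ≈ 0.0919
After the link scanner='clean': P(spam) = 0.4·0.0919 / (0.4·0.0919 + 0.5·0.9081) ≈ 0.0749

0.0749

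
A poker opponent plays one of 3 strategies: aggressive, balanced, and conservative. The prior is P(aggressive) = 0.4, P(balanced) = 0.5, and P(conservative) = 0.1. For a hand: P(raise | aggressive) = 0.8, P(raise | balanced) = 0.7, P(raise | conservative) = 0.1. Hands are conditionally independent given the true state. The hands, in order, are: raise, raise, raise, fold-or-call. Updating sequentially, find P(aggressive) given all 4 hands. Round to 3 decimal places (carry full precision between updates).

After 'raise': normaliser = 0.8·0.4000 + 0.7·0.5000 + 0.1·0.1000; P(aggressive) ≈ 0.4706, P(balanced) ≈ 0.5147, P(conservative) ≈ 0.0147
After 'raise': normaliser = 0.8·0.4706 + 0.7·0.5147 + 0.1·0.0147; P(aggressive) ≈ 0.5100, P(balanced) ≈ 0.4880, P(conservative) ≈ 0.0020
After 'raise': normaliser = 0.8·0.5100 + 0.7·0.4880 + 0.1·0.0020; P(aggressive) ≈ 0.5441, P(balanced) ≈ 0.4556, P(conservative) ≈ 0.0003
After 'fold-or-call': normaliser = 0.2·0.5441 + 0.3·0.4556 + 0.9·0.0003; P(aggressive) ≈ 0.4428, P(balanced) ≈ 0.5562, P(conservative) ≈ 0.0010

0.443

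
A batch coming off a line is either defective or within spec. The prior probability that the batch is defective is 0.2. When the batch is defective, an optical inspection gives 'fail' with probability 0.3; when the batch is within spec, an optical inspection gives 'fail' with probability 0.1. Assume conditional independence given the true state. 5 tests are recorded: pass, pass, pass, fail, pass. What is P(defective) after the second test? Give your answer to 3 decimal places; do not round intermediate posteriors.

After 'pass': P(defective) = 0.7·0.2000 / (0.7·0.2000 + 0.9·0.8000) ≈ 0.1628
After 'pass': P(defective) = 0.7·0.1628 / (0.7·0.1628 + 0.9·0.8372) ≈ 0.1314

0.131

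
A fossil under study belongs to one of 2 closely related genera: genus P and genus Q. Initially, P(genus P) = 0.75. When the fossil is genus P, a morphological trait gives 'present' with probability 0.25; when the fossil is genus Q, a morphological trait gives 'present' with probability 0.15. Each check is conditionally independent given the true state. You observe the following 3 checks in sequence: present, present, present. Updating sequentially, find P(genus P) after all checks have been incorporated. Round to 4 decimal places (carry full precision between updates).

0.9328

After 'present': P(genus P) = 0.25·0.7500 / (0.25·0.7500 + 0.15·0.2500) ≈ 0.8333
After 'present': P(genus P) = 0.25·0.8333 / (0.25·0.8333 + 0.15·0.1667) ≈ 0.8929
After 'present': P(genus P) = 0.25·0.8929 / (0.25·0.8929 + 0.15·0.1071) ≈ 0.9328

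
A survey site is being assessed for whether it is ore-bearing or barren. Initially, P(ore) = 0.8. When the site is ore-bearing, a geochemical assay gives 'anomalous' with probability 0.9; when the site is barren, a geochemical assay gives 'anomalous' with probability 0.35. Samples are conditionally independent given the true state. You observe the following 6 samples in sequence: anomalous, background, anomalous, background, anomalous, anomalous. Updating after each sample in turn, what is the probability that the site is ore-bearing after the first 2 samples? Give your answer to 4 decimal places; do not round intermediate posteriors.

Apply Bayes' rule sequentially, carrying P(ore) forward.
After 'anomalous': P(ore) = 0.9·0.8000 / (0.9·0.8000 + 0.35·0.2000) ≈ 0.9114
After 'background': P(ore) = 0.1·0.9114 / (0.1·0.9114 + 0.65·0.0886) ≈ 0.6128

0.6128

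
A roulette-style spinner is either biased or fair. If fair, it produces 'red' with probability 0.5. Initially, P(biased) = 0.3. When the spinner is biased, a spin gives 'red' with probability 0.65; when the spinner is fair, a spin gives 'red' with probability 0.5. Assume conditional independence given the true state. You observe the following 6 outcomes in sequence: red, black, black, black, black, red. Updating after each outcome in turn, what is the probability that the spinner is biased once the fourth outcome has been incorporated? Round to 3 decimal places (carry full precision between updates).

0.160

Apply Bayes' rule sequentially, carrying P(biased) forward.
After 'red': P(biased) = 0.65·0.3000 / (0.65·0.3000 + 0.5·0.7000) ≈ 0.3578
After 'black': P(biased) = 0.35·0.3578 / (0.35·0.3578 + 0.5·0.6422) ≈ 0.2806
After 'black': P(biased) = 0.35·0.2806 / (0.35·0.2806 + 0.5·0.7194) ≈ 0.2145
After 'black': P(biased) = 0.35·0.2145 / (0.35·0.2145 + 0.5·0.7855) ≈ 0.1604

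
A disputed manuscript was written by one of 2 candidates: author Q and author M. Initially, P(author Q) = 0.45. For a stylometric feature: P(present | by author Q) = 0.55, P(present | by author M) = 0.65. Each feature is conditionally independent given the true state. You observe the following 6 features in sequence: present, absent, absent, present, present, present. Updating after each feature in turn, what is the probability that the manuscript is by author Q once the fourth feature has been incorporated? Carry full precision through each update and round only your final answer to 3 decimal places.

Each posterior becomes the prior for the next update.
After 'present': P(author Q) = 0.55·0.4500 / (0.55·0.4500 + 0.65·0.5500) ≈ 0.4091
After 'absent': P(author Q) = 0.45·0.4091 / (0.45·0.4091 + 0.35·0.5909) ≈ 0.4709
After 'absent': P(author Q) = 0.45·0.4709 / (0.45·0.4709 + 0.35·0.5291) ≈ 0.5337
After 'present': P(author Q) = 0.55·0.5337 / (0.55·0.5337 + 0.65·0.4663) ≈ 0.4920

0.492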